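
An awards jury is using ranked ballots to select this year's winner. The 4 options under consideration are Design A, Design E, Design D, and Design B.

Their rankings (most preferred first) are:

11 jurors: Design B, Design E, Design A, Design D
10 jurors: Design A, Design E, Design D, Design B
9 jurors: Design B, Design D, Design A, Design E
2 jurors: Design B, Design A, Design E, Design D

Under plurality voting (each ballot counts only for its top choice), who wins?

First-place vote totals:
  Design A: 10
  Design E: 0
  Design D: 0
  Design B: 22
Design B has the most first-place votes.

Design B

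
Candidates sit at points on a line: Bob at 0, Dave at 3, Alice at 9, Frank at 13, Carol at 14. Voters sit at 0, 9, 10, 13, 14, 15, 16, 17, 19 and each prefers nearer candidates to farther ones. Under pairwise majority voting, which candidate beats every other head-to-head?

Carol

With single-peaked preferences on a line, the Condorcet winner is the candidate closest to the median voter.
The median voter (position 14) is closest to Carol at 14.
Check: Carol vs Alice — voters closer to Carol: 6 of 9.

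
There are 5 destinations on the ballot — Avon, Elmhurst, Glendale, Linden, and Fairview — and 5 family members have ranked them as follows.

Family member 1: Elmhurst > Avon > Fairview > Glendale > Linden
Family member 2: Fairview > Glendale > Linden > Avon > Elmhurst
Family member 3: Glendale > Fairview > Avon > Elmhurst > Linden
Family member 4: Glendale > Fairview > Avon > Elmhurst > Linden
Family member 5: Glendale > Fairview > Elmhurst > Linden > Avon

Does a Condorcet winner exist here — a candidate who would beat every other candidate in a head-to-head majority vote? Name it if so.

Head-to-head results (5 voters total):
Avon vs Elmhurst: Avon wins 3–2.
Avon vs Glendale: Glendale wins 4–1.
Avon vs Linden: Avon wins 3–2.
Avon vs Fairview: Fairview wins 4–1.
Elmhurst vs Glendale: Glendale wins 4–1.
Elmhurst vs Linden: Elmhurst wins 4–1.
Elmhurst vs Fairview: Fairview wins 4–1.
Glendale vs Linden: Glendale wins 5–0.
Glendale vs Fairview: Glendale wins 3–2.
Linden vs Fairview: Fairview wins 5–0.
Glendale beats each rival — Avon (4–1), Elmhurst (4–1), Linden (5–0), Fairview (3–2) — so Glendale is the Condorcet winner.

Glendale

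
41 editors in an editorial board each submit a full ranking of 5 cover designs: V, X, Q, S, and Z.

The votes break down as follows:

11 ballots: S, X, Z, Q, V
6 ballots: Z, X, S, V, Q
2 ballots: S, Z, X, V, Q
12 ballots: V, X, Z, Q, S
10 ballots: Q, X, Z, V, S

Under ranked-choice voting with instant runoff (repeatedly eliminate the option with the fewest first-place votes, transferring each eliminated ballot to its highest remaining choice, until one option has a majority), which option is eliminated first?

Round 1: S 13, V 12, Q 10, Z 6, X 0. X has the fewest and is eliminated.
Round 2: S 13, V 12, Q 10, Z 6. Z has the fewest and is eliminated.
Round 3: S 19, V 12, Q 10. Q has the fewest and is eliminated.
Round 4: V 22, S 19. V has a majority.

X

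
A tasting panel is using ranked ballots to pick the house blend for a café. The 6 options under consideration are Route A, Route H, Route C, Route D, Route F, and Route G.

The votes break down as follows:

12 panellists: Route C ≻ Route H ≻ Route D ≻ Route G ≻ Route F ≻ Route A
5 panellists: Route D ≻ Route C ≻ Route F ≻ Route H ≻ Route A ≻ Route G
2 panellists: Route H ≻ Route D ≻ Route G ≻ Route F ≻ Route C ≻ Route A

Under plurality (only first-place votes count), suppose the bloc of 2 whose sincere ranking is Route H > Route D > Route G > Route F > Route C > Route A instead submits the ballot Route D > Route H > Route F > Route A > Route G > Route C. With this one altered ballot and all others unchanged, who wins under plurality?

Route C

First-place totals with the altered ballot: Route A 0, Route H 0, Route C 12, Route D 7, Route F 0, Route G 0.
The winner is unchanged: still Route C.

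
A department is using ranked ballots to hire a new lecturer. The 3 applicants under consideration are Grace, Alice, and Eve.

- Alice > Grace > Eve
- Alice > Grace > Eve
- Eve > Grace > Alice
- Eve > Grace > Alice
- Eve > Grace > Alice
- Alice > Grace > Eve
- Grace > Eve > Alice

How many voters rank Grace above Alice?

4

Ballots ranking Grace above Alice: 4.
Ballots ranking Alice above Grace: 3.
So 4 of 7 voters prefer Grace to Alice.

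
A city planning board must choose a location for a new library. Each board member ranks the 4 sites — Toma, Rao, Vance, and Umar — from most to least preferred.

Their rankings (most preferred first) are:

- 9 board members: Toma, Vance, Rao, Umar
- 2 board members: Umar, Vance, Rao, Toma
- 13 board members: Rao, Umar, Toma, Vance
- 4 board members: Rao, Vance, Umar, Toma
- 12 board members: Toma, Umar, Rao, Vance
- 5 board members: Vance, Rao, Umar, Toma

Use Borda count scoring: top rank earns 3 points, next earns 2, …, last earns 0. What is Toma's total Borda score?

Borda scores:
  Toma: 9·3 + 2·0 + 13·1 + 4·0 + 12·3 + 5·0 = 76
  Rao: 9·1 + 2·1 + 13·3 + 4·3 + 12·1 + 5·2 = 84
  Vance: 9·2 + 2·2 + 13·0 + 4·2 + 12·0 + 5·3 = 45
  Umar: 9·0 + 2·3 + 13·2 + 4·1 + 12·2 + 5·1 = 65

76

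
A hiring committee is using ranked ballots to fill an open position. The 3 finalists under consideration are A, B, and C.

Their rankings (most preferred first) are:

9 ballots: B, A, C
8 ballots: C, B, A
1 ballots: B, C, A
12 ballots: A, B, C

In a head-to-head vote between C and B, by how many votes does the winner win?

Ballots ranking C above B: 8.
Ballots ranking B above C: 9+1+12 = 22.
B wins 22–8, a margin of 14.

14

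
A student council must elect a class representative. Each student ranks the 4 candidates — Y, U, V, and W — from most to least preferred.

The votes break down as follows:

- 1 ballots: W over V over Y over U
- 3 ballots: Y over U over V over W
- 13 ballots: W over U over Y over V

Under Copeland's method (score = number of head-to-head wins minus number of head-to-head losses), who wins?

W

Pairwise results:
  Y vs U: U wins 13–4.
  Y vs V: Y wins 16–1.
  Y vs W: W wins 14–3.
  U vs V: U wins 16–1.
  U vs W: W wins 14–3.
  V vs W: W wins 14–3.
Copeland scores (wins − losses):
  Y: 1 − 2 = -1
  U: 2 − 1 = 1
  V: 0 − 3 = -3
  W: 3 − 0 = 3
W has the best Copeland score.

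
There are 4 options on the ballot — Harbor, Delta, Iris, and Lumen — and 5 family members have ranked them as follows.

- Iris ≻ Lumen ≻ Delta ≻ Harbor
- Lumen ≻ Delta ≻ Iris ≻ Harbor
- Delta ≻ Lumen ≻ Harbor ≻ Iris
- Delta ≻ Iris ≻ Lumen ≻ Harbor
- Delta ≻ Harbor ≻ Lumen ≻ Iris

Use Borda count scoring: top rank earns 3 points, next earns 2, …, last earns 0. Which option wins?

Borda scores:
  Harbor: 0 + 0 + 1 + 0 + 2 = 3
  Delta: 1 + 2 + 3 + 3 + 3 = 12
  Iris: 3 + 1 + 0 + 2 + 0 = 6
  Lumen: 2 + 3 + 2 + 1 + 1 = 9
Delta has the highest total.

Delta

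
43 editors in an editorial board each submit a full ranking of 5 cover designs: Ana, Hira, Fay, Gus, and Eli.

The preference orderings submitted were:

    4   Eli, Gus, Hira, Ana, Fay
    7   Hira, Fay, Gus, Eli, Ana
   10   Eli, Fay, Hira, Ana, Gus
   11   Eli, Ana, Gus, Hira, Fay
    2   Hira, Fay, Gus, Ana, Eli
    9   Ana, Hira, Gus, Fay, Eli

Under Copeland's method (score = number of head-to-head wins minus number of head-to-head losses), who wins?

Pairwise results:
  Ana vs Hira: Hira wins 23–20.
  Ana vs Fay: Ana wins 24–19.
  Ana vs Gus: Ana wins 30–13.
  Ana vs Eli: Eli wins 32–11.
  Hira vs Fay: Hira wins 33–10.
  Hira vs Gus: Hira wins 28–15.
  Hira vs Eli: Eli wins 25–18.
  Fay vs Gus: Gus wins 24–19.
  Fay vs Eli: Eli wins 25–18.
  Gus vs Eli: Eli wins 25–18.
Copeland scores (wins − losses):
  Ana: 2 − 2 = 0
  Hira: 3 − 1 = 2
  Fay: 0 − 4 = -4
  Gus: 1 − 3 = -2
  Eli: 4 − 0 = 4
Eli has the best Copeland score.

Eli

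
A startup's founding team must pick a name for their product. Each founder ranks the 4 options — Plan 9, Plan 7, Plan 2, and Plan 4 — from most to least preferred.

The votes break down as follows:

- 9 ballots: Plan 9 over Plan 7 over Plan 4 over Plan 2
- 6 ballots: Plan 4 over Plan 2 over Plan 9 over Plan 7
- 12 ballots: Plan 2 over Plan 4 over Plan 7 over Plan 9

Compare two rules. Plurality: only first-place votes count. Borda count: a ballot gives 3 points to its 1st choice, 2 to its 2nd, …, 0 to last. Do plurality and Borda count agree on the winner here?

Plurality first-place counts: Plan 9 9, Plan 7 0, Plan 2 12, Plan 4 6 → Plan 2.
Borda totals: Plan 9 33, Plan 7 30, Plan 2 48, Plan 4 51 → Plan 4.
The two rules disagree: plurality picks Plan 2, Borda picks Plan 4.

No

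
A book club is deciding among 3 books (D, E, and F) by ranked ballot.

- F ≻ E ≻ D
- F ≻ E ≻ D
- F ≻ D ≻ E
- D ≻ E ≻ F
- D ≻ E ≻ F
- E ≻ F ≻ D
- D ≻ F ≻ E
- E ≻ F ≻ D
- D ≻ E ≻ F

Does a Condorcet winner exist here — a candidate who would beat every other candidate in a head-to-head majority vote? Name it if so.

No Condorcet winner

Head-to-head results (9 voters total):
D vs E: D wins 5–4.
D vs F: F wins 5–4.
E vs F: E wins 5–4.
No candidate beats all others: D beats E beats F beats D, a majority cycle.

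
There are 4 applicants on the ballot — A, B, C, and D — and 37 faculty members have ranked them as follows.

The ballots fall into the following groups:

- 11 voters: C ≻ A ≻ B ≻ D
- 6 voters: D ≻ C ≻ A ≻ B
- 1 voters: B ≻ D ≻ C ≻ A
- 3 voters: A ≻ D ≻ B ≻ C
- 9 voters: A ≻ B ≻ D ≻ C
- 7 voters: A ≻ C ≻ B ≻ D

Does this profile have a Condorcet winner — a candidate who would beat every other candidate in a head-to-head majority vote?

Head-to-head results (37 voters total):
A vs B: A wins 36–1.
A vs C: A wins 19–18.
A vs D: A wins 30–7.
B vs C: C wins 24–13.
B vs D: B wins 28–9.
C vs D: D wins 19–18.
A beats each rival — B (36–1), C (19–18), D (30–7) — so A is the Condorcet winner.

Yes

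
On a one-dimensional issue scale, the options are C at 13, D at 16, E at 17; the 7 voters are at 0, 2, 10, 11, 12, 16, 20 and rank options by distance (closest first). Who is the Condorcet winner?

C

With single-peaked preferences on a line, the Condorcet winner is the candidate closest to the median voter.
The median voter (position 11) is closest to C at 13.
Check: C vs D — voters closer to C: 5 of 7.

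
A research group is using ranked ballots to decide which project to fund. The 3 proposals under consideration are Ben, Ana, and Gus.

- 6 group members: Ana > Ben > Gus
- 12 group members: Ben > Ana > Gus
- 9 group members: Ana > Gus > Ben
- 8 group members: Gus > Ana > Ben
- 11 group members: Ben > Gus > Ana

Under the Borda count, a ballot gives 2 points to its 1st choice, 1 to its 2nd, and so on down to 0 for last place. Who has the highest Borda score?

Borda scores:
  Ben: 6·1 + 12·2 + 9·0 + 8·0 + 11·2 = 52
  Ana: 6·2 + 12·1 + 9·2 + 8·1 + 11·0 = 50
  Gus: 6·0 + 12·0 + 9·1 + 8·2 + 11·1 = 36
Ben has the highest total.

Ben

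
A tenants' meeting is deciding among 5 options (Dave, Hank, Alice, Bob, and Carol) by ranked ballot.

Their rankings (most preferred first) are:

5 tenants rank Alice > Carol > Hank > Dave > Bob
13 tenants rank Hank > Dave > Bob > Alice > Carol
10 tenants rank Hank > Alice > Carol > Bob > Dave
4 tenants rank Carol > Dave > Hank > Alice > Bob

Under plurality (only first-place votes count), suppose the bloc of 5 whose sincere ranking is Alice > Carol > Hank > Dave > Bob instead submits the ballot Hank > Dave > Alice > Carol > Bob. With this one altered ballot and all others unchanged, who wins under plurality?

Hank

First-place totals with the altered ballot: Dave 0, Hank 28, Alice 0, Bob 0, Carol 4.
The winner is unchanged: still Hank.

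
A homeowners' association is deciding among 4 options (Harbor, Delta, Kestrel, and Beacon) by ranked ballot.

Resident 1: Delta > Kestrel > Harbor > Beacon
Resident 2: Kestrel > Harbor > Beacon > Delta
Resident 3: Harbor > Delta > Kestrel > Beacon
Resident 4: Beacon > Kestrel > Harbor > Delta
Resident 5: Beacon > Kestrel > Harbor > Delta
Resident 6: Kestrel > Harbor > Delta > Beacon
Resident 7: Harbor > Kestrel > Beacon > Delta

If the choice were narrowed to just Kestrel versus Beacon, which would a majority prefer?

Kestrel

Ballots ranking Kestrel above Beacon: 5.
Ballots ranking Beacon above Kestrel: 2.
Kestrel wins the head-to-head, 5–2.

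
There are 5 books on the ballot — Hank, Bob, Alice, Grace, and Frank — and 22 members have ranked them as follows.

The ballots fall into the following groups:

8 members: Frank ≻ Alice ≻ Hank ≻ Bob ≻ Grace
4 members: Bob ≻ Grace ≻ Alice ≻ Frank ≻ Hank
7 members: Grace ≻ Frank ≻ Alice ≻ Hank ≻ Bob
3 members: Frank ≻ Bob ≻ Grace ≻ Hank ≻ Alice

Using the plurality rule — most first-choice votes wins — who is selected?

Frank

First-place vote totals:
  Hank: 0
  Bob: 4
  Alice: 0
  Grace: 7
  Frank: 11
Frank has the most first-place votes.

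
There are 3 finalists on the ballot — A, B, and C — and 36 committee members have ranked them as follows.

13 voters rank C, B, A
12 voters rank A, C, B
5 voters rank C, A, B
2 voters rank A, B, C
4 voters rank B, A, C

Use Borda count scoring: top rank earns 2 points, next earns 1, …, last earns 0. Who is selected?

C

Borda scores:
  A: 13·0 + 12·2 + 5·1 + 2·2 + 4·1 = 37
  B: 13·1 + 12·0 + 5·0 + 2·1 + 4·2 = 23
  C: 13·2 + 12·1 + 5·2 + 2·0 + 4·0 = 48
C has the highest total.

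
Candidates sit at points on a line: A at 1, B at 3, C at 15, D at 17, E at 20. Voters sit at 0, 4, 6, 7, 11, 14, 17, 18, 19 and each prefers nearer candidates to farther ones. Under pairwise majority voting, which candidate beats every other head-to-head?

C

With single-peaked preferences on a line, the Condorcet winner is the candidate closest to the median voter.
The median voter (position 11) is closest to C at 15.
Check: C vs E — voters closer to C: 7 of 9.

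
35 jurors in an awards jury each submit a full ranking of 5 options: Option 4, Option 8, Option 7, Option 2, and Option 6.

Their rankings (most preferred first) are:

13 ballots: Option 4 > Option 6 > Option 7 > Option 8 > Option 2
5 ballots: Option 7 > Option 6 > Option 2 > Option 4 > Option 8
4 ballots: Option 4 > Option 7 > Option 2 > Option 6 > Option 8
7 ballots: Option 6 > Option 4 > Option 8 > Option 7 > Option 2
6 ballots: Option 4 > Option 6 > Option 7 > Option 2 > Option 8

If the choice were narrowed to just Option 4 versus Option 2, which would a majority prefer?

Option 4

Ballots ranking Option 4 above Option 2: 13+4+7+6 = 30.
Ballots ranking Option 2 above Option 4: 5.
Option 4 wins the head-to-head, 30–5.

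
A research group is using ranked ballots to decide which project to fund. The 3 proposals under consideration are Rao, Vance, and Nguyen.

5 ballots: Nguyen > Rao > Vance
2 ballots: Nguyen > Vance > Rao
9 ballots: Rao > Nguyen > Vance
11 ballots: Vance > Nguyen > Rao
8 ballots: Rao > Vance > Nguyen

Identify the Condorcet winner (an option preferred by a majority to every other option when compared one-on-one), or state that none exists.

Head-to-head results (35 voters total):
Rao vs Vance: Rao wins 22–13.
Rao vs Nguyen: Nguyen wins 18–17.
Vance vs Nguyen: Vance wins 19–16.
No candidate beats all others: Rao beats Vance beats Nguyen beats Rao, a majority cycle.

None — there is no Condorcet winner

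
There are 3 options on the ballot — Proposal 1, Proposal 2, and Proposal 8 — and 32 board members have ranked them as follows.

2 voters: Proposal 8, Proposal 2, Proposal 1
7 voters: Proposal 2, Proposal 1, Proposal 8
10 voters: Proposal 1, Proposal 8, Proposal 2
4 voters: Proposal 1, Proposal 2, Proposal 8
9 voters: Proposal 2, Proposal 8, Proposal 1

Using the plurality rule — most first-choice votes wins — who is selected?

First-place vote totals:
  Proposal 1: 14
  Proposal 2: 16
  Proposal 8: 2
Proposal 2 has the most first-place votes.

Proposal 2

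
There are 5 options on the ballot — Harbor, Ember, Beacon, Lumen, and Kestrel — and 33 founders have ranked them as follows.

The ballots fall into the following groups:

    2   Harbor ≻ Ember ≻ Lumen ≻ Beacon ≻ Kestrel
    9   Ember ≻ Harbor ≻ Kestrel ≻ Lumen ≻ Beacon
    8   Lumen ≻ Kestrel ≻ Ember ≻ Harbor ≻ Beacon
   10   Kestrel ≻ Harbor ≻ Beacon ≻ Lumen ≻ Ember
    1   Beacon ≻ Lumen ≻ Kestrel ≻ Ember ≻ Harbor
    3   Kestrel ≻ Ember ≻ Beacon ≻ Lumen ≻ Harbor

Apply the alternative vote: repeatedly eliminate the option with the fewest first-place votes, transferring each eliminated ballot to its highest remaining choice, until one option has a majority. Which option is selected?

Kestrel

Round 1: Kestrel 13, Ember 9, Lumen 8, Harbor 2, Beacon 1. Beacon has the fewest and is eliminated.
Round 2: Kestrel 13, Ember 9, Lumen 9, Harbor 2. Harbor has the fewest and is eliminated.
Round 3: Kestrel 13, Ember 11, Lumen 9. Lumen has the fewest and is eliminated.
Round 4: Kestrel 22, Ember 11. Kestrel has a majority.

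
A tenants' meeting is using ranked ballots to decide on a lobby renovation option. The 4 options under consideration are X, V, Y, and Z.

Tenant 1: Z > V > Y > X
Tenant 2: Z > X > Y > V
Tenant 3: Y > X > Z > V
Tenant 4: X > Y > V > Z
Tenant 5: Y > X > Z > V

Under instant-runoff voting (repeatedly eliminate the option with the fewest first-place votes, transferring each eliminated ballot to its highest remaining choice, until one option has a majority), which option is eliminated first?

V

Round 1: Y 2, Z 2, X 1, V 0. V has the fewest and is eliminated.
Round 2: Y 2, Z 2, X 1. X has the fewest and is eliminated.
Round 3: Y 3, Z 2. Y has a majority.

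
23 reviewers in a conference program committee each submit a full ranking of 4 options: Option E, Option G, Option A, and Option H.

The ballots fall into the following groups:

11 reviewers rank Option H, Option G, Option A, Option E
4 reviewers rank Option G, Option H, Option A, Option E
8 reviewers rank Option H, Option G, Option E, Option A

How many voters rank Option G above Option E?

23

Ballots ranking Option G above Option E: 11+4+8 = 23.
Ballots ranking Option E above Option G: 0.
So 23 of 23 voters prefer Option G to Option E.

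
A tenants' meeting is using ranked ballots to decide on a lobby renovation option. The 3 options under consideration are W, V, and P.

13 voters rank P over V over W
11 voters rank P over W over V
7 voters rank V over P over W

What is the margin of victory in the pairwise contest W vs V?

Ballots ranking W above V: 11.
Ballots ranking V above W: 13+7 = 20.
V wins 20–11, a margin of 9.

9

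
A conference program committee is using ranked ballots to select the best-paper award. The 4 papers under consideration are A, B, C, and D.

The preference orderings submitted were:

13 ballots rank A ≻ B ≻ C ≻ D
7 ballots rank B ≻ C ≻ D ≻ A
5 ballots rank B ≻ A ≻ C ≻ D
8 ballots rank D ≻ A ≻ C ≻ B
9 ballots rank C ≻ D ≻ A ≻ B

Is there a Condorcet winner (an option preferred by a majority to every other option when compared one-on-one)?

Head-to-head results (42 voters total):
A vs B: A wins 30–12.
A vs C: A wins 26–16.
A vs D: D wins 24–18.
B vs C: B wins 25–17.
B vs D: B wins 25–17.
C vs D: C wins 34–8.
No candidate beats all others: A beats B beats D beats A, a majority cycle.

No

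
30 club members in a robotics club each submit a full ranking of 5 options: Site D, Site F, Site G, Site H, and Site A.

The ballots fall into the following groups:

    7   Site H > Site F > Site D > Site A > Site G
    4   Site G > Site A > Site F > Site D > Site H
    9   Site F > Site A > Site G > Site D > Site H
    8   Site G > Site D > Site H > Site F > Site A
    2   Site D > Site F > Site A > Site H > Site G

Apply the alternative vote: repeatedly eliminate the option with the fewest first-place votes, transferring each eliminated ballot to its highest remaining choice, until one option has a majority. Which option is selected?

Round 1: Site G 12, Site F 9, Site H 7, Site D 2, Site A 0. Site A has the fewest and is eliminated.
Round 2: Site G 12, Site F 9, Site H 7, Site D 2. Site D has the fewest and is eliminated.
Round 3: Site G 12, Site F 11, Site H 7. Site H has the fewest and is eliminated.
Round 4: Site F 18, Site G 12. Site F has a majority.

Site F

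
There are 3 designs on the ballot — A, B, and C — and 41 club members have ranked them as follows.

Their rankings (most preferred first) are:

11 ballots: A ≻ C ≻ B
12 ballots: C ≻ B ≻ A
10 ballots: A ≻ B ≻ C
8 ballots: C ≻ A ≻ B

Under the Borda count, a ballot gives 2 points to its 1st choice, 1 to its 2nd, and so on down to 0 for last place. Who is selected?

C

Borda scores:
  A: 11·2 + 12·0 + 10·2 + 8·1 = 50
  B: 11·0 + 12·1 + 10·1 + 8·0 = 22
  C: 11·1 + 12·2 + 10·0 + 8·2 = 51
C has the highest total.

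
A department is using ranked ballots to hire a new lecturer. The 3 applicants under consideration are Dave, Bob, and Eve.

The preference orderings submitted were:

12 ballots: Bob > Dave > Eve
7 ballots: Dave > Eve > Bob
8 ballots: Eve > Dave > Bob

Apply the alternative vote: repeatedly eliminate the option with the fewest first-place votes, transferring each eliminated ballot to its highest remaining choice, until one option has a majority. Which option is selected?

Eve

Round 1: Bob 12, Eve 8, Dave 7. Dave has the fewest and is eliminated.
Round 2: Eve 15, Bob 12. Eve has a majority.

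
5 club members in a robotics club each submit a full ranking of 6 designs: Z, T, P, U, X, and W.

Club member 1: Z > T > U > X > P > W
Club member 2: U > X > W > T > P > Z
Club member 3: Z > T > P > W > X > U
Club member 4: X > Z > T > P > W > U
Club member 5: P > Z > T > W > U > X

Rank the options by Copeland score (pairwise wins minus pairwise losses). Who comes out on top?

Pairwise results:
  Z vs T: Z wins 4–1.
  Z vs P: Z wins 3–2.
  Z vs U: Z wins 4–1.
  Z vs X: Z wins 3–2.
  Z vs W: Z wins 4–1.
  T vs P: T wins 4–1.
  T vs U: T wins 4–1.
  T vs X: T wins 3–2.
  T vs W: T wins 4–1.
  P vs U: P wins 3–2.
  P vs X: X wins 3–2.
  P vs W: P wins 4–1.
  U vs X: U wins 3–2.
  U vs W: W wins 3–2.
  X vs W: X wins 3–2.
Copeland scores (wins − losses):
  Z: 5 − 0 = 5
  T: 4 − 1 = 3
  P: 2 − 3 = -1
  U: 1 − 4 = -3
  X: 2 − 3 = -1
  W: 1 − 4 = -3
Z has the best Copeland score.

Z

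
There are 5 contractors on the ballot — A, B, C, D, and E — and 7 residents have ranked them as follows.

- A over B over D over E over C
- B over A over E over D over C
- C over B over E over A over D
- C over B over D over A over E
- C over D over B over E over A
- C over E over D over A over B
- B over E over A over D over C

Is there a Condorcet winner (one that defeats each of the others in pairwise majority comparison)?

Head-to-head results (7 voters total):
A vs B: B wins 5–2.
A vs C: C wins 4–3.
A vs D: A wins 4–3.
A vs E: E wins 4–3.
B vs C: C wins 4–3.
B vs D: B wins 5–2.
B vs E: B wins 6–1.
C vs D: C wins 4–3.
C vs E: C wins 4–3.
D vs E: E wins 4–3.
C beats each rival — A (4–3), B (4–3), D (4–3), E (4–3) — so C is the Condorcet winner.

Yes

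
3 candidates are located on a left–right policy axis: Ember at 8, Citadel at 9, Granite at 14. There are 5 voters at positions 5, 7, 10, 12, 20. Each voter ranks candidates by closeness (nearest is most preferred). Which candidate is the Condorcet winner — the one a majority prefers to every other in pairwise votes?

With single-peaked preferences on a line, the Condorcet winner is the candidate closest to the median voter.
The median voter (position 10) is closest to Citadel at 9.
Check: Citadel vs Granite — voters closer to Citadel: 3 of 5.

Citadel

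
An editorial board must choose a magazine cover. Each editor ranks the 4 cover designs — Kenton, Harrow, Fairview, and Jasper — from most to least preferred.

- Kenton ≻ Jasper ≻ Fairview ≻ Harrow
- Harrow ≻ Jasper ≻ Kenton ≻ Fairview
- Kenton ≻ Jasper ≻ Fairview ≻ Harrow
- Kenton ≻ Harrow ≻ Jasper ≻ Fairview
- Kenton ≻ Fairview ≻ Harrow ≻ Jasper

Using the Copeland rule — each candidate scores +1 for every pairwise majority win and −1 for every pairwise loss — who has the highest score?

Kenton

Pairwise results:
  Kenton vs Harrow: Kenton wins 4–1.
  Kenton vs Fairview: Kenton wins 5–0.
  Kenton vs Jasper: Kenton wins 4–1.
  Harrow vs Fairview: Fairview wins 3–2.
  Harrow vs Jasper: Harrow wins 3–2.
  Fairview vs Jasper: Jasper wins 4–1.
Copeland scores (wins − losses):
  Kenton: 3 − 0 = 3
  Harrow: 1 − 2 = -1
  Fairview: 1 − 2 = -1
  Jasper: 1 − 2 = -1
Kenton has the best Copeland score.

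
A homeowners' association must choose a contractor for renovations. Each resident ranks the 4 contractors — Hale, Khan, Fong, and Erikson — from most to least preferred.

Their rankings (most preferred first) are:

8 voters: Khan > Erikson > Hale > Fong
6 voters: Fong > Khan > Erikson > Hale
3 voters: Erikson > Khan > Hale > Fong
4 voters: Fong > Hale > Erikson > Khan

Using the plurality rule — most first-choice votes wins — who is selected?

First-place vote totals:
  Hale: 0
  Khan: 8
  Fong: 10
  Erikson: 3
Fong has the most first-place votes.

Fong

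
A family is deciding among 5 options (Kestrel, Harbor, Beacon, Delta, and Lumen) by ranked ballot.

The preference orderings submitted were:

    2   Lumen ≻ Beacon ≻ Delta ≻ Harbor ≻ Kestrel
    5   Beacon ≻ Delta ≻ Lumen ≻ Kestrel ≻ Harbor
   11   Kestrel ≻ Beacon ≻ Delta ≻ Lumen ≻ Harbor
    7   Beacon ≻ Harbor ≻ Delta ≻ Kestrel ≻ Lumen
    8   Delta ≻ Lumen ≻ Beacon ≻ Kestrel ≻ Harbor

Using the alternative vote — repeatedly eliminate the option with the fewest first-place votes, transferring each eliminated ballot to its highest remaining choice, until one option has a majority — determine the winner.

Round 1: Beacon 12, Kestrel 11, Delta 8, Lumen 2, Harbor 0. Harbor has the fewest and is eliminated.
Round 2: Beacon 12, Kestrel 11, Delta 8, Lumen 2. Lumen has the fewest and is eliminated.
Round 3: Beacon 14, Kestrel 11, Delta 8. Delta has the fewest and is eliminated.
Round 4: Beacon 22, Kestrel 11. Beacon has a majority.

Beacon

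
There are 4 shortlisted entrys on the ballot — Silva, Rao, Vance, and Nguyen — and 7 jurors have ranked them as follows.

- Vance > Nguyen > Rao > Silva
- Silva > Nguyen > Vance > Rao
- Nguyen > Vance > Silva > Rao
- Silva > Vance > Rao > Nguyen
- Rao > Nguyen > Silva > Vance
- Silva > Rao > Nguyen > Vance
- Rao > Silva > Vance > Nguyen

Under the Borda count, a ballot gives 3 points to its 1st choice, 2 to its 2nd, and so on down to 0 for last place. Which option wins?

Borda scores:
  Silva: 0 + 3 + 1 + 3 + 1 + 3 + 2 = 13
  Rao: 1 + 0 + 0 + 1 + 3 + 2 + 3 = 10
  Vance: 3 + 1 + 2 + 2 + 0 + 0 + 1 = 9
  Nguyen: 2 + 2 + 3 + 0 + 2 + 1 + 0 = 10
Silva has the highest total.

Silva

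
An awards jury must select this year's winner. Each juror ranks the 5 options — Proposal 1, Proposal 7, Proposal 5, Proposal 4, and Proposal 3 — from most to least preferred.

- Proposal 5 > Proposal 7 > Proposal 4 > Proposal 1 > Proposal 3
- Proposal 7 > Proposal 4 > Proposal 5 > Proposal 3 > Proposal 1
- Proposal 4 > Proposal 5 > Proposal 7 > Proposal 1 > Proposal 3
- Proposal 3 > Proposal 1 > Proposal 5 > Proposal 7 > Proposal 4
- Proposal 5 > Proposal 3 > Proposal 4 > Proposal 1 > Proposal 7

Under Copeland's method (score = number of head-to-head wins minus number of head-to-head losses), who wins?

Proposal 5

Pairwise results:
  Proposal 1 vs Proposal 7: Proposal 7 wins 3–2.
  Proposal 1 vs Proposal 5: Proposal 5 wins 4–1.
  Proposal 1 vs Proposal 4: Proposal 4 wins 4–1.
  Proposal 1 vs Proposal 3: Proposal 3 wins 3–2.
  Proposal 7 vs Proposal 5: Proposal 5 wins 4–1.
  Proposal 7 vs Proposal 4: Proposal 7 wins 3–2.
  Proposal 7 vs Proposal 3: Proposal 7 wins 3–2.
  Proposal 5 vs Proposal 4: Proposal 5 wins 3–2.
  Proposal 5 vs Proposal 3: Proposal 5 wins 4–1.
  Proposal 4 vs Proposal 3: Proposal 4 wins 3–2.
Copeland scores (wins − losses):
  Proposal 1: 0 − 4 = -4
  Proposal 7: 3 − 1 = 2
  Proposal 5: 4 − 0 = 4
  Proposal 4: 2 − 2 = 0
  Proposal 3: 1 − 3 = -2
Proposal 5 has the best Copeland score.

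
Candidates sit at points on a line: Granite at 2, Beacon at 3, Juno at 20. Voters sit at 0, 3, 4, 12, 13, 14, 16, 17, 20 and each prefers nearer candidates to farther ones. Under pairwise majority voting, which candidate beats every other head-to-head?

With single-peaked preferences on a line, the Condorcet winner is the candidate closest to the median voter.
The median voter (position 13) is closest to Juno at 20.
Check: Juno vs Granite — voters closer to Juno: 6 of 9.

Juno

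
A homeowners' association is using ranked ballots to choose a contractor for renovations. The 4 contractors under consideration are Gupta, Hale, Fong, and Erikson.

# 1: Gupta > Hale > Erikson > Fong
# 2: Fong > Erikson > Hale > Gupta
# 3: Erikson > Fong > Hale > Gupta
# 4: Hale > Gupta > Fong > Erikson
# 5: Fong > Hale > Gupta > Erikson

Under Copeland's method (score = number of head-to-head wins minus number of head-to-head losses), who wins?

Pairwise results:
  Gupta vs Hale: Hale wins 4–1.
  Gupta vs Fong: Fong wins 3–2.
  Gupta vs Erikson: Gupta wins 3–2.
  Hale vs Fong: Fong wins 3–2.
  Hale vs Erikson: Hale wins 3–2.
  Fong vs Erikson: Fong wins 3–2.
Copeland scores (wins − losses):
  Gupta: 1 − 2 = -1
  Hale: 2 − 1 = 1
  Fong: 3 − 0 = 3
  Erikson: 0 − 3 = -3
Fong has the best Copeland score.

Fong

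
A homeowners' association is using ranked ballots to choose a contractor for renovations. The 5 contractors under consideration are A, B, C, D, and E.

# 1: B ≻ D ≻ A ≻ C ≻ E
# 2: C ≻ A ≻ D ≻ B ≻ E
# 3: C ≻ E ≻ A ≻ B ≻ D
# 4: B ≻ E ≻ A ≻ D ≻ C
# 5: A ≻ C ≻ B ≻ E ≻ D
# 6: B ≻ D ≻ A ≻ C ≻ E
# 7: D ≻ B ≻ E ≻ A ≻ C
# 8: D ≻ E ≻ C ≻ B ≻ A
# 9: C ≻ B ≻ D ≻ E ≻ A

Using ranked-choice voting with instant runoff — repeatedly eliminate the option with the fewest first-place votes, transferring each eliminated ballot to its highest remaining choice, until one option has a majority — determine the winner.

C

Round 1: B 3, C 3, D 2, A 1, E 0. E has the fewest and is eliminated.
Round 2: B 3, C 3, D 2, A 1. A has the fewest and is eliminated.
Round 3: C 4, B 3, D 2. D has the fewest and is eliminated.
Round 4: C 5, B 4. C has a majority.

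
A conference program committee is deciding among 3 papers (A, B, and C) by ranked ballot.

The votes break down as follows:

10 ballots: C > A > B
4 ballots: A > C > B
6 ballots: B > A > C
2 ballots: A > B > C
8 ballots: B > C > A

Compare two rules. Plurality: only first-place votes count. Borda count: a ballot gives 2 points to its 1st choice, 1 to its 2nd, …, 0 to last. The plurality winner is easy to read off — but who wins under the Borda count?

C

Plurality first-place counts: A 6, B 14, C 10 → B.
Borda totals: A 28, B 30, C 32 → C.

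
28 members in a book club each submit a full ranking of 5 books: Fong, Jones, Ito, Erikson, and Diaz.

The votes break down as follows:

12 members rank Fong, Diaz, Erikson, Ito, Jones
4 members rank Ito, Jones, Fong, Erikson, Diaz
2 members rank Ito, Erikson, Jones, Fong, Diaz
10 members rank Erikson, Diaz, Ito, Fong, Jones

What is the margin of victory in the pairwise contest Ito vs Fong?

Ballots ranking Ito above Fong: 4+2+10 = 16.
Ballots ranking Fong above Ito: 12.
Ito wins 16–12, a margin of 4.

4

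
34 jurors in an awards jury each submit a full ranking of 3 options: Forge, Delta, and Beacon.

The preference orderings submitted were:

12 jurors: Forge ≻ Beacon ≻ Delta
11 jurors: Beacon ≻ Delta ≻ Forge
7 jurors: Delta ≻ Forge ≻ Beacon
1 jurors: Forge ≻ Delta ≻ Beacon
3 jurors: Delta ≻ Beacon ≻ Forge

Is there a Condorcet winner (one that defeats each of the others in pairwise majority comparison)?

No

Head-to-head results (34 voters total):
Forge vs Delta: Delta wins 21–13.
Forge vs Beacon: Forge wins 20–14.
Delta vs Beacon: Beacon wins 23–11.
No candidate beats all others: Forge beats Beacon beats Delta beats Forge, a majority cycle.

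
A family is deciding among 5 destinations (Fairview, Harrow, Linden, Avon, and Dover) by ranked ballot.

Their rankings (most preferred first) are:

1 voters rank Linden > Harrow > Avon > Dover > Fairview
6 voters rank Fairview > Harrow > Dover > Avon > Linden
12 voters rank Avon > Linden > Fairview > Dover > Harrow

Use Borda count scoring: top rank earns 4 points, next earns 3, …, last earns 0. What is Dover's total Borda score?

25

Borda scores:
  Fairview: 0 + 6·4 + 12·2 = 48
  Harrow: 3 + 6·3 + 12·0 = 21
  Linden: 4 + 6·0 + 12·3 = 40
  Avon: 2 + 6·1 + 12·4 = 56
  Dover: 1 + 6·2 + 12·1 = 25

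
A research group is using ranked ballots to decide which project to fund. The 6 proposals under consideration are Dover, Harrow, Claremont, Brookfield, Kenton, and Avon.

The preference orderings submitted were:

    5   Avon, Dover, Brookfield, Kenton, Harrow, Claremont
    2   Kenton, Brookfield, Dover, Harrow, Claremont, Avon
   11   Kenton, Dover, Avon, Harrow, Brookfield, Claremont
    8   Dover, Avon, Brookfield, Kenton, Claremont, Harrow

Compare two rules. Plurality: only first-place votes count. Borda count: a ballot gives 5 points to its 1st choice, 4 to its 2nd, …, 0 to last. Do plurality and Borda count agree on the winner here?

Plurality first-place counts: Dover 8, Harrow 0, Claremont 0, Brookfield 0, Kenton 13, Avon 5 → Kenton.
Borda totals: Dover 110, Harrow 31, Claremont 10, Brookfield 58, Kenton 91, Avon 90 → Dover.
The two rules disagree: plurality picks Kenton, Borda picks Dover.

No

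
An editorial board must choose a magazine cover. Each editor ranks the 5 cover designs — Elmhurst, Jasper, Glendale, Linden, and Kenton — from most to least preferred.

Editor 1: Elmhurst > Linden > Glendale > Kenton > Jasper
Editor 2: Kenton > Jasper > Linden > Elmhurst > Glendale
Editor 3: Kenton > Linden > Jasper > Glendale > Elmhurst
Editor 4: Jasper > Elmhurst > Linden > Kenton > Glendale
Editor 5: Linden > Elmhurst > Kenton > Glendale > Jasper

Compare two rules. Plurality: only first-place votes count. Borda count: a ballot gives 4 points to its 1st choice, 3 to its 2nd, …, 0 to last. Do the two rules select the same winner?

Plurality first-place counts: Elmhurst 1, Jasper 1, Glendale 0, Linden 1, Kenton 2 → Kenton.
Borda totals: Elmhurst 11, Jasper 9, Glendale 4, Linden 14, Kenton 12 → Linden.
The two rules disagree: plurality picks Kenton, Borda picks Linden.

No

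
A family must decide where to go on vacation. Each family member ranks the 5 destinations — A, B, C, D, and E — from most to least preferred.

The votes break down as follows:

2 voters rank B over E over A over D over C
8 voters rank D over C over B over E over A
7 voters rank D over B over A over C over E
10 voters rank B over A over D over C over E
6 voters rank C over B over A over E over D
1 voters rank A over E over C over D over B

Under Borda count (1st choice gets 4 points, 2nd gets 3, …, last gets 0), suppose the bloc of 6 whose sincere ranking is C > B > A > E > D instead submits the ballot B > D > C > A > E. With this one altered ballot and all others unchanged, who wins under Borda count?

Borda totals with the altered ballot: A 58, B 109, C 55, D 101, E 17.
The winner is unchanged: still B.

B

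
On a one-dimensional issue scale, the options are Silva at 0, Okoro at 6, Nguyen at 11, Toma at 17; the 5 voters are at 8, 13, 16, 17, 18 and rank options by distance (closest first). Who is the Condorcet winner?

Toma

With single-peaked preferences on a line, the Condorcet winner is the candidate closest to the median voter.
The median voter (position 16) is closest to Toma at 17.
Check: Toma vs Silva — voters closer to Toma: 4 of 5.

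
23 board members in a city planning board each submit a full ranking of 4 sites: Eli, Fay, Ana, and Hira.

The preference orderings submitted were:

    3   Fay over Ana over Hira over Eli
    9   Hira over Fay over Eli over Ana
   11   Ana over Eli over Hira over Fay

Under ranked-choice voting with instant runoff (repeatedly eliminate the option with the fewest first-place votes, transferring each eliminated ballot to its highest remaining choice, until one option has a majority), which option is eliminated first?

Eli

Round 1: Ana 11, Hira 9, Fay 3, Eli 0. Eli has the fewest and is eliminated.
Round 2: Ana 11, Hira 9, Fay 3. Fay has the fewest and is eliminated.
Round 3: Ana 14, Hira 9. Ana has a majority.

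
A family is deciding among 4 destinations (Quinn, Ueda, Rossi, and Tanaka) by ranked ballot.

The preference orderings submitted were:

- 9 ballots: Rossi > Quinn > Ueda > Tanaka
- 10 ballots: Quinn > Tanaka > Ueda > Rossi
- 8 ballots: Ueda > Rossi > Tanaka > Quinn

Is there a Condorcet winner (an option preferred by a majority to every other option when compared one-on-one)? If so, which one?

Head-to-head results (27 voters total):
Quinn vs Ueda: Quinn wins 19–8.
Quinn vs Rossi: Rossi wins 17–10.
Quinn vs Tanaka: Quinn wins 19–8.
Ueda vs Rossi: Ueda wins 18–9.
Ueda vs Tanaka: Ueda wins 17–10.
Rossi vs Tanaka: Rossi wins 17–10.
No candidate beats all others: Quinn beats Ueda beats Rossi beats Quinn, a majority cycle.

No Condorcet winner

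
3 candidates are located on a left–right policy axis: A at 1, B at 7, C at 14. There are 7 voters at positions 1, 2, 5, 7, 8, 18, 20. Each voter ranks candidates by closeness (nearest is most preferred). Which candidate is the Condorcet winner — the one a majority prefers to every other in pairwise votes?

B

With single-peaked preferences on a line, the Condorcet winner is the candidate closest to the median voter.
The median voter (position 7) is closest to B at 7.
Check: B vs C — voters closer to B: 5 of 7.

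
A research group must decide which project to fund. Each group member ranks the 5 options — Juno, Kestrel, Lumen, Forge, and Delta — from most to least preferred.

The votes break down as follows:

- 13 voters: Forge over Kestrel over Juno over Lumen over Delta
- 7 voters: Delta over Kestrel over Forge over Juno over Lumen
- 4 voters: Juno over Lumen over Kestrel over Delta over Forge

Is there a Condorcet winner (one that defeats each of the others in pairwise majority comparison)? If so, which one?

Forge

Head-to-head results (24 voters total):
Juno vs Kestrel: Kestrel wins 20–4.
Juno vs Lumen: Juno wins 24–0.
Juno vs Forge: Forge wins 20–4.
Juno vs Delta: Juno wins 17–7.
Kestrel vs Lumen: Kestrel wins 20–4.
Kestrel vs Forge: Forge wins 13–11.
Kestrel vs Delta: Kestrel wins 17–7.
Lumen vs Forge: Forge wins 20–4.
Lumen vs Delta: Lumen wins 17–7.
Forge vs Delta: Forge wins 13–11.
Forge beats each rival — Juno (20–4), Kestrel (13–11), Lumen (20–4), Delta (13–11) — so Forge is the Condorcet winner.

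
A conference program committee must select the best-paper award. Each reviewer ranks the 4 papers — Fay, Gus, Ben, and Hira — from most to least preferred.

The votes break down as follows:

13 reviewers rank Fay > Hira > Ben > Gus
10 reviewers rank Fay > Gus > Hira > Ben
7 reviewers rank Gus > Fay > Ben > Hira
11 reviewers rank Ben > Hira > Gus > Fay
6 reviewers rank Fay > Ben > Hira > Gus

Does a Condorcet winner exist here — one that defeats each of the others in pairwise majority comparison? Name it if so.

Fay

Head-to-head results (47 voters total):
Fay vs Gus: Fay wins 29–18.
Fay vs Ben: Fay wins 36–11.
Fay vs Hira: Fay wins 36–11.
Gus vs Ben: Ben wins 30–17.
Gus vs Hira: Hira wins 30–17.
Ben vs Hira: Ben wins 24–23.
Fay beats each rival — Gus (29–18), Ben (36–11), Hira (36–11) — so Fay is the Condorcet winner.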